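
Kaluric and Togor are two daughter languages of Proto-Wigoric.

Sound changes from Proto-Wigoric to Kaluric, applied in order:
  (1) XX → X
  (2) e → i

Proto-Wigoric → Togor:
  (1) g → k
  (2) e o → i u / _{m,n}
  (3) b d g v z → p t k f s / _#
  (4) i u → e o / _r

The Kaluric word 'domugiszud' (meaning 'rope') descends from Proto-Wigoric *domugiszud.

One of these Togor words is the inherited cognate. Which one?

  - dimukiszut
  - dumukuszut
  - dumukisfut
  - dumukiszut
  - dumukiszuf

dumukiszut

Togor: *domugiszud
  domugiszud → domukiszud   [unconditioned shift]
  domukiszud → dumukiszud   [pre-nasal raising]
  dumukiszud → dumukiszut   [final devoicing]
  dumukiszut (rule 4 does not apply)
  giving Togor dumukiszut.
Among the options, 'dumukiszut' alone shows every Togor change applied in order.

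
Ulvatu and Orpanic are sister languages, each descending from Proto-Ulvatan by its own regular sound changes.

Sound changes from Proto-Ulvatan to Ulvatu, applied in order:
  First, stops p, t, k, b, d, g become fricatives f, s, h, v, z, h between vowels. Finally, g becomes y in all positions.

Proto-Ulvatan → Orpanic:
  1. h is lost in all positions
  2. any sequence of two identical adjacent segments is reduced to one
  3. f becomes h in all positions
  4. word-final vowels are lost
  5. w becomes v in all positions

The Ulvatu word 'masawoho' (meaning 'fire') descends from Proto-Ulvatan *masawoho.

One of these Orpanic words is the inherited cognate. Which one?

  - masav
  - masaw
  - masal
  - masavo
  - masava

masav

Orpanic: start from *masawoho.
  rule 1 (h-loss): masawoho → masawoo
  rule 2 (degemination): masawoo → masawo
  rule 3: no change — masawo
  rule 4 (apocope): masawo → masaw
  rule 5 (unconditioned shift): masaw → masav
  ⇒ Orpanic masav
Only 'masav' matches the regular Orpanic development of *masawoho.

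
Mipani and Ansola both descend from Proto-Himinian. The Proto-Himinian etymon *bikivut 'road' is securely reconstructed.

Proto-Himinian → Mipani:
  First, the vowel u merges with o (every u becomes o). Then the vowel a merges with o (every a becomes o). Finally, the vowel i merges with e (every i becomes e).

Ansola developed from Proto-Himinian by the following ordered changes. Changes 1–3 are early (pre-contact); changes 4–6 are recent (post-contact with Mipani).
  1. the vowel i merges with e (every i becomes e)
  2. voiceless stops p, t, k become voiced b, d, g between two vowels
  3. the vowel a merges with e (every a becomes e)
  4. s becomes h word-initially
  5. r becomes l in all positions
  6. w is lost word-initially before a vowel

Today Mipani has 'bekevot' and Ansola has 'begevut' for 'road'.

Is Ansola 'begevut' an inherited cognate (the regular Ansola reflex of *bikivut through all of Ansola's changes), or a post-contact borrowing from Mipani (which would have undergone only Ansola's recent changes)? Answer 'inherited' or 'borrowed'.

inherited

If inherited, *bikivut would pass through all of Ansola's changes:
Ansola: *bikivut
  bikivut → bekevut   [vowel merger]
  bekevut → begevut   [intervocalic voicing]
  begevut (rule 3 does not apply)
  begevut (rule 4 does not apply)
  begevut (rule 5 does not apply)
  begevut (rule 6 does not apply)
  giving Ansola begevut.
If borrowed from Mipani 'bekevot' after the early changes, it would undergo only the recent ones:
  rule 4 (debuccalisation): no change (bekevot)
  rule 5 (unconditioned shift): no change (bekevot)
  rule 6 (glide loss): no change (bekevot)
  ⇒ as a loan: bekevot
Ansola 'begevut' matches the inherited outcome exactly, so it is an inherited cognate, not a loan.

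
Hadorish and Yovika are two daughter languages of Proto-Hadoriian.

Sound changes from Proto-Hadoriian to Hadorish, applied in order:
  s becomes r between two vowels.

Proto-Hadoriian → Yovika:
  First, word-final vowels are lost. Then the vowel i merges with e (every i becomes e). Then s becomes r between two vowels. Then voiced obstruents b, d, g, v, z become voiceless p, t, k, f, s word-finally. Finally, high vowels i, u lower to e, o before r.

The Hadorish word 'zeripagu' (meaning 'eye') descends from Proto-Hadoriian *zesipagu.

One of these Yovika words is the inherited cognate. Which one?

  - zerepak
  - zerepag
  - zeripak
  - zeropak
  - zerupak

Yovika: start from *zesipagu.
  rule 1 (apocope): zesipagu → zesipag
  rule 2 (vowel merger): zesipag → zesepag
  rule 3 (rhotacism): zesepag → zerepag
  rule 4 (final devoicing): zerepag → zerepak
  rule 5: no change — zerepak
  ⇒ Yovika zerepak
Among the options, 'zerepak' alone shows every Yovika change applied in order.

zerepak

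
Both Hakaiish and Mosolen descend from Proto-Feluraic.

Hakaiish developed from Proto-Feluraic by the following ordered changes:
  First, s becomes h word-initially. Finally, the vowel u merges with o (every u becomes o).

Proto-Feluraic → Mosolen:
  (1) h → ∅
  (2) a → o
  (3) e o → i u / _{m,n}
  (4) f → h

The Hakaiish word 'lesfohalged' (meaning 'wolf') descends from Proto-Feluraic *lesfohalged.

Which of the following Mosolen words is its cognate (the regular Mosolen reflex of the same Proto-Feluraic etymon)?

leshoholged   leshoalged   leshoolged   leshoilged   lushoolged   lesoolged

leshoolged

Mosolen: *lesfohalged
  lesfohalged → lesfoalged   [h-loss]
  lesfoalged → lesfoolged   [vowel merger]
  lesfoolged (rule 3 does not apply)
  lesfoolged → leshoolged   [unconditioned shift]
  giving Mosolen leshoolged.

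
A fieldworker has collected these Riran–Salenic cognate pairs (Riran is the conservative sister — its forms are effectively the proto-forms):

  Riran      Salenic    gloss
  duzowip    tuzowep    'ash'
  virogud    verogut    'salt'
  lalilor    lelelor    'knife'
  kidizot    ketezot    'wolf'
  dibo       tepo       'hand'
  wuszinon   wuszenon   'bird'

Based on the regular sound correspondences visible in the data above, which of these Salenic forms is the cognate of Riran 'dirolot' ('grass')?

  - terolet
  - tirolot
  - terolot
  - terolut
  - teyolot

terolot

dibo ~ tepo — Riran d corresponds to Salenic t word-initially before a front vowel.
virogud ~ verogut — Riran i corresponds to Salenic e after a consonant, before r.
Applying these to Riran 'dirolot':
  dirolot → tirolot   (d→t word-initially before a front vowel)
  tirolot → terolot   (i→e after a consonant, before r)
So the Salenic cognate is 'terolot'.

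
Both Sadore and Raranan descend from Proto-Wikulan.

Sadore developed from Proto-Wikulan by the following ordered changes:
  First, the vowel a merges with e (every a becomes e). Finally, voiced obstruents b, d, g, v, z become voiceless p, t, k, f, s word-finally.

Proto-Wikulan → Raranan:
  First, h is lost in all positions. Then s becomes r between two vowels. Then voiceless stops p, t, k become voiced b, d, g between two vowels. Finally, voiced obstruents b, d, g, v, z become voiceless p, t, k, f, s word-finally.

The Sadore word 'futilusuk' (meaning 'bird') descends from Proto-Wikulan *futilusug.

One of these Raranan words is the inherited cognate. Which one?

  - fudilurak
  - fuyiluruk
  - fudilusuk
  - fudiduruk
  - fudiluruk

Raranan: *futilusug
  futilusug (rule 1 does not apply)
  futilusug → futilurug   [rhotacism]
  futilurug → fudilurug   [intervocalic voicing]
  fudilurug → fudiluruk   [final devoicing]
  giving Raranan fudiluruk.
Only 'fudiluruk' matches the regular Raranan development of *futilusug.

fudiluruk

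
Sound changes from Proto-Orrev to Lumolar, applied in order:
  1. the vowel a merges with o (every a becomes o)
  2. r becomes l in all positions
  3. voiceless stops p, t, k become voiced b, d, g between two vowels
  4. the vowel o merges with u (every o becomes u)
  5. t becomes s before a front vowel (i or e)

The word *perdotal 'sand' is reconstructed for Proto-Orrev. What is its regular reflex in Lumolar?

peldudul

Lumolar: start from *perdotal.
  rule 1 (vowel merger): perdotal → perdotol
  rule 2 (unconditioned shift): perdotol → peldotol
  rule 3 (intervocalic voicing): peldotol → peldodol
  rule 4 (vowel merger): peldodol → peldudul
  rule 5: no change — peldudul
  ⇒ Lumolar peldudul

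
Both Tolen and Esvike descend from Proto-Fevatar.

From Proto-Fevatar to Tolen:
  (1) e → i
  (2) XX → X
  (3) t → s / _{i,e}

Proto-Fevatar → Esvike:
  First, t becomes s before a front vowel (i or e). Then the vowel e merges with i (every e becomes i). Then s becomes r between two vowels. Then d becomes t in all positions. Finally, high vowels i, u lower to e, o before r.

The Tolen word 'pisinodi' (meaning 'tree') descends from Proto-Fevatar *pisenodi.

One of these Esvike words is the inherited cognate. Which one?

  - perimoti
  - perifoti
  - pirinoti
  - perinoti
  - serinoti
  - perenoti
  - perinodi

perinoti

Esvike: *pisenodi
  pisenodi (rule 1 does not apply)
  pisenodi → pisinodi   [vowel merger]
  pisinodi → pirinodi   [rhotacism]
  pirinodi → pirinoti   [unconditioned shift]
  pirinoti → perinoti   [pre-rhotic lowering]
  giving Esvike perinoti.
Only 'perinoti' matches the regular Esvike development of *pisenodi.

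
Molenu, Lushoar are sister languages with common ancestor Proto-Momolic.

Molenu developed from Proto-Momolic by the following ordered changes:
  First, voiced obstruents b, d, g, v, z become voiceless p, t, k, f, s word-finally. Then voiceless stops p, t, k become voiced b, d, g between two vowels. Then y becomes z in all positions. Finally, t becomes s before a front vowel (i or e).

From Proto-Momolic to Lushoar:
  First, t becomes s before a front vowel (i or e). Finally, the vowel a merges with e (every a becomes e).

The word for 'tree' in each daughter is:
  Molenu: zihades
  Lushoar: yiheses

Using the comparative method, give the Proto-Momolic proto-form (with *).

Position 4: Molenu has a, Lushoar has e. Molenu preserves a here (none of its changes turn any other segment into a), so the proto-segment is *a.
Position 1: Molenu has z, Lushoar has y. Lushoar preserves y here (none of its changes turn any other segment into y), so the proto-segment is *y.
Continuing position by position gives *yihates; check it forward:
Molenu: *yihates > yihades > zihades  (by intervocalic voicing, unconditioned shift)
Lushoar: *yihates > yihases > yiheses  (by palatalisation, vowel merger)
No other proto-form is consistent with every reflex, so the reconstruction is *yihates.

*yihates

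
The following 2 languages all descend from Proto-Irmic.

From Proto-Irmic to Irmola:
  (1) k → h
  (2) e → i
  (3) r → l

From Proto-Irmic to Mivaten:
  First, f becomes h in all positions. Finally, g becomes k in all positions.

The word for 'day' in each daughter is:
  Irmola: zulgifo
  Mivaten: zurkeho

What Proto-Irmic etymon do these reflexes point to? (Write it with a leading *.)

*zurgefo

Position 4: Irmola has g, Mivaten has k. Irmola preserves g here (none of its changes turn any other segment into g), so the proto-segment is *g.
Position 5: Irmola has i, Mivaten has e. Mivaten preserves e here (none of its changes turn any other segment into e), so the proto-segment is *e.
Continuing position by position gives *zurgefo; check it forward:
Irmola: *zurgefo > zurgifo > zulgifo  (by vowel merger, unconditioned shift)
Mivaten: *zurgefo
  zurgefo → zurgeho   [unconditioned shift]
  zurgeho → zurkeho   [unconditioned shift]
  giving Mivaten zurkeho.
*zurgefo is the unique common source.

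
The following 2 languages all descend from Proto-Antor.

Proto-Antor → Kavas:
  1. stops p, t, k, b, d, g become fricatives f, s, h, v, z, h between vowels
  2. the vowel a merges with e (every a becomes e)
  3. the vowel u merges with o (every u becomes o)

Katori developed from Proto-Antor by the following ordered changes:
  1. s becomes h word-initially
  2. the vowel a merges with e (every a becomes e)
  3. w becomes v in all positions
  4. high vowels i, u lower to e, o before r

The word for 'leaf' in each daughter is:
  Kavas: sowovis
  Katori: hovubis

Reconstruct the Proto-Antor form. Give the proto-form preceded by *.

*sowubis

Position 5: Kavas has v, Katori has b. Katori preserves b here (none of its changes turn any other segment into b), so the proto-segment is *b.
Position 4: Kavas has o, Katori has u. Katori preserves u here (none of its changes turn any other segment into u), so the proto-segment is *u.
Position 1: Kavas has s, Katori has h. Taking the neighbouring segments as reconstructed: Kavas s can only go back to *s; Katori h could go back to *s or *h — the one source consistent with every daughter is *s.
This points to *sowubis. Verify forward in each daughter:
Kavas: *sowubis > sowuvis > sowovis  (by intervocalic lenition, vowel merger)
Katori: start from *sowubis.
  rule 1 (debuccalisation): sowubis → howubis
  rule 2: no change — howubis
  rule 3 (unconditioned shift): howubis → hovubis
  rule 4: no change — hovubis
  ⇒ Katori hovubis
*sowubis is the unique common source.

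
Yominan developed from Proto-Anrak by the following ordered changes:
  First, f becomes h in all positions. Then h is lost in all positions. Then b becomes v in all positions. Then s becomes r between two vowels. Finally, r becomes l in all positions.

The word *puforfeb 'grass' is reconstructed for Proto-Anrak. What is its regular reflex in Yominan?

Yominan: *puforfeb > puhorheb > puoreb > puorev > puolev  (by unconditioned shift, h-loss, unconditioned shift, unconditioned shift)

puolev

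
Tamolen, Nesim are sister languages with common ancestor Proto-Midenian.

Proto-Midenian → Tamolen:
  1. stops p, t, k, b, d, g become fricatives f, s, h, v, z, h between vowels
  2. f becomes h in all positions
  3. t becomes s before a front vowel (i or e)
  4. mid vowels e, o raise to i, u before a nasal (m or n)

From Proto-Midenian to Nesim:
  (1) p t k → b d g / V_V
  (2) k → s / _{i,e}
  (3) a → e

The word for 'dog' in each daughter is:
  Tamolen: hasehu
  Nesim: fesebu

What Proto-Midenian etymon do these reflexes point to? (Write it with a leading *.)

*fasepu

Position 5: Tamolen has h, Nesim has b. Taking the neighbouring segments as reconstructed: Tamolen h could go back to *p or *k or *g or *f or *h; Nesim b could go back to *p or *b — the one source consistent with every daughter is *p.
Position 2: Tamolen has a, Nesim has e. Tamolen preserves a here (none of its changes turn any other segment into a), so the proto-segment is *a.
Continuing position by position gives *fasepu; check it forward:
Tamolen: *fasepu > fasefu > hasehu  (by intervocalic lenition, unconditioned shift)
Nesim: start from *fasepu.
  rule 1 (intervocalic voicing): fasepu → fasebu
  rule 2: no change — fasebu
  rule 3 (vowel merger): fasebu → fesebu
  ⇒ Nesim fesebu
*fasepu is the unique common source.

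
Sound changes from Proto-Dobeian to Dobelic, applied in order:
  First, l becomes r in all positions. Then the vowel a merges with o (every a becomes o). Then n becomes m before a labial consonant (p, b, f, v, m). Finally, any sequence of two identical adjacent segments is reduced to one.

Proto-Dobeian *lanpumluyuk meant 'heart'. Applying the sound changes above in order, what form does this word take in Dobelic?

Dobelic: *lanpumluyuk
  lanpumluyuk → ranpumruyuk   [unconditioned shift]
  ranpumruyuk → ronpumruyuk   [vowel merger]
  ronpumruyuk → rompumruyuk   [nasal place assimilation]
  rompumruyuk (rule 4 does not apply)
  giving Dobelic rompumruyuk.

rompumruyuk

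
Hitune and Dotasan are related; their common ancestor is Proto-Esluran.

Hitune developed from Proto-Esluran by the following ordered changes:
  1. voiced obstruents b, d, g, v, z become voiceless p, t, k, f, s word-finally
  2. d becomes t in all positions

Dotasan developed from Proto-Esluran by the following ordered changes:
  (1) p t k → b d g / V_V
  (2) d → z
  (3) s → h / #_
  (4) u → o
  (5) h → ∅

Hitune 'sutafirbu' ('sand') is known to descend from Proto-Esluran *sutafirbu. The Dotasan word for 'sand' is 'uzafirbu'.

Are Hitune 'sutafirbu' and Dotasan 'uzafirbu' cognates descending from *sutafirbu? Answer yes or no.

Derive the expected Dotasan reflex of *sutafirbu:
Dotasan: start from *sutafirbu.
  rule 1 (intervocalic voicing): sutafirbu → sudafirbu
  rule 2 (unconditioned shift): sudafirbu → suzafirbu
  rule 3 (debuccalisation): suzafirbu → huzafirbu
  rule 4 (vowel merger): huzafirbu → hozafirbo
  rule 5 (h-loss): hozafirbo → ozafirbo
  ⇒ Dotasan ozafirbo
The regular Dotasan reflex would be 'ozafirbo', but the attested form is 'uzafirbu'. The correspondence is irregular, so they are not cognates (the Dotasan form has a different source).

no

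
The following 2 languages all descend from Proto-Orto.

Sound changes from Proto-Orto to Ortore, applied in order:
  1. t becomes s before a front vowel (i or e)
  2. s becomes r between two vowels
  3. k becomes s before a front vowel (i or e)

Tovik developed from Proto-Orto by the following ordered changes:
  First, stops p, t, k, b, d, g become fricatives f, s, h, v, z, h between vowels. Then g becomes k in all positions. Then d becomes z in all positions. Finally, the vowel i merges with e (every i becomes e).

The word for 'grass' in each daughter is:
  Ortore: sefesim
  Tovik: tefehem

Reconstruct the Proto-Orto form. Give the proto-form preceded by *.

Position 5: Ortore has s, Tovik has h. Taking the neighbouring segments as reconstructed: Ortore s can only go back to *k; Tovik h could go back to *k or *g or *h — the one source consistent with every daughter is *k.
Position 1: Ortore has s, Tovik has t. Tovik preserves t here (none of its changes turn any other segment into t), so the proto-segment is *t.
This points to *tefekim. Verify forward in each daughter:
Ortore: start from *tefekim.
  rule 1 (palatalisation): tefekim → sefekim
  rule 2: no change — sefekim
  rule 3 (palatalisation): sefekim → sefesim
  ⇒ Ortore sefesim
Tovik: *tefekim > tefehim > tefehem  (by intervocalic lenition, vowel merger)
*tefekim is the unique common source.

*tefekim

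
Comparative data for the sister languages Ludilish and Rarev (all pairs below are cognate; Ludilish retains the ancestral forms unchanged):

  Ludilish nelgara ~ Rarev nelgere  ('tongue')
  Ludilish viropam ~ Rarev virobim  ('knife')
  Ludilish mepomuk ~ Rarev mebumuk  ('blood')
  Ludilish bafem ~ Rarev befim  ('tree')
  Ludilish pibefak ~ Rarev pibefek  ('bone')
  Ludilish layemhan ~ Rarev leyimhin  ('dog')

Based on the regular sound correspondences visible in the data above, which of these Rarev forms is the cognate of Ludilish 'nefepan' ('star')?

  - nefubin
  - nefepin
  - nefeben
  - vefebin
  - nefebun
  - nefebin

nefebin

viropam ~ virobim — Ludilish p corresponds to Rarev b between vowels (before a back vowel).
layemhan ~ leyimhin — Ludilish a corresponds to Rarev i after a consonant, before a nasal.
Applying these to Ludilish 'nefepan':
  nefepan → nefeban   (p→b between vowels (before a back vowel))
  nefeban → nefebin   (a→i after a consonant, before a nasal)
So the Rarev cognate is 'nefebin'.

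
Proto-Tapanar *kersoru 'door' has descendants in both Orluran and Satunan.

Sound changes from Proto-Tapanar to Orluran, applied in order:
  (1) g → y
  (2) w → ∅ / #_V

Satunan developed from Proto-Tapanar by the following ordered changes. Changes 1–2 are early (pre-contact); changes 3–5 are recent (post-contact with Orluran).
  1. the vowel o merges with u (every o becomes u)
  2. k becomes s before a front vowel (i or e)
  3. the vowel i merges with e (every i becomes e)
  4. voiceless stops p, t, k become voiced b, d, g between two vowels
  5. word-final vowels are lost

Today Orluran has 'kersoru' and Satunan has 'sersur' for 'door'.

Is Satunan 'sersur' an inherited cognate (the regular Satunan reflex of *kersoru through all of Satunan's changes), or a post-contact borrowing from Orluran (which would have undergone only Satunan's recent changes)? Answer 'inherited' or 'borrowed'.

If inherited, *kersoru would pass through all of Satunan's changes:
Satunan: start from *kersoru.
  rule 1 (vowel merger): kersoru → kersuru
  rule 2 (palatalisation): kersuru → sersuru
  rule 3: no change — sersuru
  rule 4: no change — sersuru
  rule 5 (apocope): sersuru → sersur
  ⇒ Satunan sersur
If borrowed from Orluran 'kersoru' after the early changes, it would undergo only the recent ones:
  rule 3 (vowel merger): no change (kersoru)
  rule 4 (intervocalic voicing): no change (kersoru)
  rule 5 (apocope): kersoru → kersor
  ⇒ as a loan: kersor
Satunan 'sersur' matches the inherited outcome exactly, so it is an inherited cognate, not a loan.

inherited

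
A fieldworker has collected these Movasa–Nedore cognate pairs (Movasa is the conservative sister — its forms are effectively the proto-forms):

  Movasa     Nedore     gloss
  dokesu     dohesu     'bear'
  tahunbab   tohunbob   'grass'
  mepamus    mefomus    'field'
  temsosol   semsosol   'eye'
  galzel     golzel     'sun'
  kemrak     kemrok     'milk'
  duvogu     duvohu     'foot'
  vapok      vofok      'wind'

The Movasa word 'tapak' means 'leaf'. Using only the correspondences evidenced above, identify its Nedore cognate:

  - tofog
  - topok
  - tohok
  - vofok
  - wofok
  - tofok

vapok ~ vofok — Movasa a corresponds to Nedore o after a consonant, before a labial obstruent.
mepamus ~ mefomus — Movasa p corresponds to Nedore f between vowels (before a back vowel).
tahunbab ~ tohunbob, galzel ~ golzel — Movasa a corresponds to Nedore o after a consonant, before a consonant other than r, m, n, p, b, f, v.
Applying these to Movasa 'tapak':
  tapak → topak   (a→o after a consonant, before a labial obstruent)
  topak → tofak   (p→f between vowels (before a back vowel))
  tofak → tofok   (a→o after a consonant, before a consonant other than r, m, n, p, b, f, v)
So the Nedore cognate is 'tofok'.

tofok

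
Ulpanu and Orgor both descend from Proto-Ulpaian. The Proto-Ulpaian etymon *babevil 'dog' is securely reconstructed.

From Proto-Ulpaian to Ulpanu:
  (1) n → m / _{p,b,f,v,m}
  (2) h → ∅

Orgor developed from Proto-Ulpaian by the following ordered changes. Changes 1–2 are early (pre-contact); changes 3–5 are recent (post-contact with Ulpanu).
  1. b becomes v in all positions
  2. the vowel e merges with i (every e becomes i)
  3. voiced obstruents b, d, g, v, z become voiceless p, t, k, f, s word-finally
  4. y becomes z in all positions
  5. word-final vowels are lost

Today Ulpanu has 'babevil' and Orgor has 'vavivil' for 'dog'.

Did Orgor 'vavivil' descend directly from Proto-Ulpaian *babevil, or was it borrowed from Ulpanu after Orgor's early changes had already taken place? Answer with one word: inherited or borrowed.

inherited

If inherited, *babevil would pass through all of Orgor's changes:
Orgor: *babevil > vavevil > vavivil  (by unconditioned shift, vowel merger)
If borrowed from Ulpanu 'babevil' after the early changes, it would undergo only the recent ones:
  rule 3 (final devoicing): no change (babevil)
  rule 4 (unconditioned shift): no change (babevil)
  rule 5 (apocope): no change (babevil)
  ⇒ as a loan: babevil
Orgor 'vavivil' matches the inherited outcome exactly, so it is an inherited cognate, not a loan.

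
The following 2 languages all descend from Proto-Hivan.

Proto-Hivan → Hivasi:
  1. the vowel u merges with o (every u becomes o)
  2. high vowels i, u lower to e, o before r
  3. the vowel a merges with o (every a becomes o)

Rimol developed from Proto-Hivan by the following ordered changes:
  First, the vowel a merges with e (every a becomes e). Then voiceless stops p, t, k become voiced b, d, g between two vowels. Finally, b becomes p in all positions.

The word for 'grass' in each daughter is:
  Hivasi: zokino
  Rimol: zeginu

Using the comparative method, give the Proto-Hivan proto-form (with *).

Position 2: Hivasi has o, Rimol has e. Taking the neighbouring segments as reconstructed: Hivasi o could go back to *a or *o or *u; Rimol e could go back to *a or *e — the one source consistent with every daughter is *a.
Position 3: Hivasi has k, Rimol has g. Hivasi preserves k here (none of its changes turn any other segment into k), so the proto-segment is *k.
This points to *zakinu. Verify forward in each daughter:
Hivasi: *zakinu
  zakinu → zakino   [vowel merger]
  zakino (rule 2 does not apply)
  zakino → zokino   [vowel merger]
  giving Hivasi zokino.
Rimol: start from *zakinu.
  rule 1 (vowel merger): zakinu → zekinu
  rule 2 (intervocalic voicing): zekinu → zeginu
  rule 3: no change — zeginu
  ⇒ Rimol zeginu
*zakinu is the unique common source.

*zakinu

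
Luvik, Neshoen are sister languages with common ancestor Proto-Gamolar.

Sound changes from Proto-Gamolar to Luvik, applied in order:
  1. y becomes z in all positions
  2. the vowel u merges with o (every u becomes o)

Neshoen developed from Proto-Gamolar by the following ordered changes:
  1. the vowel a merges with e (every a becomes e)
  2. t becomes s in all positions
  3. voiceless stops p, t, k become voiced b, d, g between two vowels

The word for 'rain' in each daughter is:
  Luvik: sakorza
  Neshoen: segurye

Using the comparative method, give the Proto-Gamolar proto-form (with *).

Position 7: Luvik has a, Neshoen has e. Luvik preserves a here (none of its changes turn any other segment into a), so the proto-segment is *a.
Position 2: Luvik has a, Neshoen has e. Luvik preserves a here (none of its changes turn any other segment into a), so the proto-segment is *a.
Verify the candidate proto-form against each daughter:
Luvik: *sakurya > sakurza > sakorza  (by unconditioned shift, vowel merger)
Neshoen: *sakurya > sekurye > segurye  (by vowel merger, intervocalic voicing)
*sakurya is the unique common source.

*sakurya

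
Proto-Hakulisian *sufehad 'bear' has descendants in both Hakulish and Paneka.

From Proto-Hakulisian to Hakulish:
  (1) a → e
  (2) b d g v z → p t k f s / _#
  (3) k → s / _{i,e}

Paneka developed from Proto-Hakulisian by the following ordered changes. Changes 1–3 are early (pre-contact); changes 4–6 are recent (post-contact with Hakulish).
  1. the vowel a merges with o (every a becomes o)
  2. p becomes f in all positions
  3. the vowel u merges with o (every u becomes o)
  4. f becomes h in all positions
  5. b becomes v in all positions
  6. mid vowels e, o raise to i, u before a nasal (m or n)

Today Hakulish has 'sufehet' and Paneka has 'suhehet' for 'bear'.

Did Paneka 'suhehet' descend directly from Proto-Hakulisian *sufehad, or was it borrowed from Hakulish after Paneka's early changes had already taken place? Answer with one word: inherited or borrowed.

borrowed

If inherited, *sufehad would pass through all of Paneka's changes:
Paneka: start from *sufehad.
  rule 1 (vowel merger): sufehad → sufehod
  rule 2: no change — sufehod
  rule 3 (vowel merger): sufehod → sofehod
  rule 4 (unconditioned shift): sofehod → sohehod
  rule 5: no change — sohehod
  rule 6: no change — sohehod
  ⇒ Paneka sohehod
If borrowed from Hakulish 'sufehet' after the early changes, it would undergo only the recent ones:
  rule 4 (unconditioned shift): sufehet → suhehet
  rule 5 (unconditioned shift): no change (suhehet)
  rule 6 (pre-nasal raising): no change (suhehet)
  ⇒ as a loan: suhehet
Paneka 'suhehet' matches the loan outcome 'suhehet', not the inherited 'sohehod' — it skipped the early Paneka changes, so it was borrowed from Hakulish.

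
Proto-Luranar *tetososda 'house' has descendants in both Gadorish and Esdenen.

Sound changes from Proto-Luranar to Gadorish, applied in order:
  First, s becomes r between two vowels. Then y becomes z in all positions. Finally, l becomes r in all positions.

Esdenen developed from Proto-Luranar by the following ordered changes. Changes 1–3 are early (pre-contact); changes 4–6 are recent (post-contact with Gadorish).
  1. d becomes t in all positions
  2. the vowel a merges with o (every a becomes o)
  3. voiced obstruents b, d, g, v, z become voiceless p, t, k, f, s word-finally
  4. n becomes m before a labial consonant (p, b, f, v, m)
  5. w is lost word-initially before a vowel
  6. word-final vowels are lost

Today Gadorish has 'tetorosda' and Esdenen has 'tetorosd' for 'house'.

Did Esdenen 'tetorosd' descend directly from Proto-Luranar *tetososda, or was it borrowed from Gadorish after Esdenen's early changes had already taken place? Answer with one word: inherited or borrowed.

If inherited, *tetososda would pass through all of Esdenen's changes:
Esdenen: *tetososda
  tetososda → tetososta   [unconditioned shift]
  tetososta → tetososto   [vowel merger]
  tetososto (rule 3 does not apply)
  tetososto (rule 4 does not apply)
  tetososto (rule 5 does not apply)
  tetososto → tetosost   [apocope]
  giving Esdenen tetosost.
If borrowed from Gadorish 'tetorosda' after the early changes, it would undergo only the recent ones:
  rule 4 (nasal place assimilation): no change (tetorosda)
  rule 5 (glide loss): no change (tetorosda)
  rule 6 (apocope): tetorosda → tetorosd
  ⇒ as a loan: tetorosd
Esdenen 'tetorosd' matches the loan outcome 'tetorosd', not the inherited 'tetosost' — it skipped the early Esdenen changes, so it was borrowed from Gadorish.

borrowed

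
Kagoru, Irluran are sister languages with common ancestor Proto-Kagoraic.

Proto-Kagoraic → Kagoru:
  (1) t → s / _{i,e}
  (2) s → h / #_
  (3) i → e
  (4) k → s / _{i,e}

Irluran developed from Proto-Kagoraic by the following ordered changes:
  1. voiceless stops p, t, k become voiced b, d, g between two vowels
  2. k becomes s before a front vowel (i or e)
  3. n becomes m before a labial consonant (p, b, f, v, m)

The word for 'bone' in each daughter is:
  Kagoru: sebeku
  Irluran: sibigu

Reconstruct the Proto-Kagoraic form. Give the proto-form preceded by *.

Position 1: Kagoru has s, Irluran has s. Taking the neighbouring segments as reconstructed: Kagoru s can only go back to *k; Irluran s could go back to *k or *s — the one source consistent with every daughter is *k.
Position 5: Kagoru has k, Irluran has g. Kagoru preserves k here (none of its changes turn any other segment into k), so the proto-segment is *k.
Position 2: Kagoru has e, Irluran has i. Irluran preserves i here (none of its changes turn any other segment into i), so the proto-segment is *i.
Verify the candidate proto-form against each daughter:
Kagoru: *kibiku > kebeku > sebeku  (by vowel merger, palatalisation)
Irluran: start from *kibiku.
  rule 1 (intervocalic voicing): kibiku → kibigu
  rule 2 (palatalisation): kibigu → sibigu
  rule 3: no change — sibigu
  ⇒ Irluran sibigu
*kibiku is the unique common source.

*kibiku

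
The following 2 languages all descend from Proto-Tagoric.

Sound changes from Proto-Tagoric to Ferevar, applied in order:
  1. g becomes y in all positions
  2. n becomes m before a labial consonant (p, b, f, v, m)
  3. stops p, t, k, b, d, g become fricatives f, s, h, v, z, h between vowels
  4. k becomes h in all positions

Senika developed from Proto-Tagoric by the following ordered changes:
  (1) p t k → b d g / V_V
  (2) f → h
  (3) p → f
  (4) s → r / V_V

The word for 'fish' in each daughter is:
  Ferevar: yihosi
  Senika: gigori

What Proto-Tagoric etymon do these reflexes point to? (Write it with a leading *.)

Position 5: Ferevar has s, Senika has r. Taking the neighbouring segments as reconstructed: Ferevar s could go back to *t or *s; Senika r could go back to *s or *r — the one source consistent with every daughter is *s.
Position 3: Ferevar has h, Senika has g. Taking the neighbouring segments as reconstructed: Ferevar h could go back to *k or *h; Senika g could go back to *k or *g — the one source consistent with every daughter is *k.
Position 1: Ferevar has y, Senika has g. Taking the neighbouring segments as reconstructed: Ferevar y could go back to *g or *y; Senika g can only go back to *g — the one source consistent with every daughter is *g.
This points to *gikosi. Verify forward in each daughter:
Ferevar: *gikosi > yikosi > yihosi  (by unconditioned shift, intervocalic lenition)
Senika: start from *gikosi.
  rule 1 (intervocalic voicing): gikosi → gigosi
  rule 2: no change — gigosi
  rule 3: no change — gigosi
  rule 4 (rhotacism): gigosi → gigori
  ⇒ Senika gigori
*gikosi is the unique common source.

*gikosi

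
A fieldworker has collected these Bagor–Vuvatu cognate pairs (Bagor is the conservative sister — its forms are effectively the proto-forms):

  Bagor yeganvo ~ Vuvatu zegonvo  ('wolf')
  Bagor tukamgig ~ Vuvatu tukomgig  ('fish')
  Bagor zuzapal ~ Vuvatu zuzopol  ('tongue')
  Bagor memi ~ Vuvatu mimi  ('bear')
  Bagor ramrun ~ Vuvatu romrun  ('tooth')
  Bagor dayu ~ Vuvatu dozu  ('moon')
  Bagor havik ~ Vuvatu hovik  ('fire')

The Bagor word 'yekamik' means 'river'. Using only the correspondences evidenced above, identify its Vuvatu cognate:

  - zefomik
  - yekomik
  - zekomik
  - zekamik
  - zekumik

yeganvo ~ zegonvo — Bagor y corresponds to Vuvatu z word-initially before a front vowel.
tukamgig ~ tukomgig, ramrun ~ romrun — Bagor a corresponds to Vuvatu o after a consonant, before a nasal.
Applying these to Bagor 'yekamik':
  yekamik → zekamik   (y→z word-initially before a front vowel)
  zekamik → zekomik   (a→o after a consonant, before a nasal)
So the Vuvatu cognate is 'zekomik'.

zekomik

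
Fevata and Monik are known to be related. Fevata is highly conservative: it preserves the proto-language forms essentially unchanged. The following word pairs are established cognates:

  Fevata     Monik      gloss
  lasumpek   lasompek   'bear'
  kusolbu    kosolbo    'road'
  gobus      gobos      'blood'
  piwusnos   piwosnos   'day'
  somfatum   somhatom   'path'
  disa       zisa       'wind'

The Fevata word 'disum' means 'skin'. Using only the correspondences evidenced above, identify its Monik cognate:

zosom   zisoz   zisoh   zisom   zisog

disa ~ zisa — Fevata d corresponds to Monik z word-initially before a front vowel.
lasumpek ~ lasompek, somfatum ~ somhatom — Fevata u corresponds to Monik o after a consonant, before a nasal.
Applying these to Fevata 'disum':
  disum → zisum   (d→z word-initially before a front vowel)
  zisum → zisom   (u→o after a consonant, before a nasal)
So the Monik cognate is 'zisom'.

zisom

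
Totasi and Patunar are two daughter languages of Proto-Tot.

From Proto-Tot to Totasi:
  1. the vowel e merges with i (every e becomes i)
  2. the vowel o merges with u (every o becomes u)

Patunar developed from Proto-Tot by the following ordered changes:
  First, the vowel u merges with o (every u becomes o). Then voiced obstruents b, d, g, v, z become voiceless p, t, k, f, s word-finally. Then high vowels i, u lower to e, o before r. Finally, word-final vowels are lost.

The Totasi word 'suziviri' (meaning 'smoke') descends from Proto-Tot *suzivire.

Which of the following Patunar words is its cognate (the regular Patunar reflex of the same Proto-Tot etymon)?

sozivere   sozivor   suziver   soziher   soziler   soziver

Patunar: *suzivire > sozivire > sozivere > soziver  (by vowel merger, pre-rhotic lowering, apocope)
The other candidates each miss or misapply at least one Patunar change.

soziver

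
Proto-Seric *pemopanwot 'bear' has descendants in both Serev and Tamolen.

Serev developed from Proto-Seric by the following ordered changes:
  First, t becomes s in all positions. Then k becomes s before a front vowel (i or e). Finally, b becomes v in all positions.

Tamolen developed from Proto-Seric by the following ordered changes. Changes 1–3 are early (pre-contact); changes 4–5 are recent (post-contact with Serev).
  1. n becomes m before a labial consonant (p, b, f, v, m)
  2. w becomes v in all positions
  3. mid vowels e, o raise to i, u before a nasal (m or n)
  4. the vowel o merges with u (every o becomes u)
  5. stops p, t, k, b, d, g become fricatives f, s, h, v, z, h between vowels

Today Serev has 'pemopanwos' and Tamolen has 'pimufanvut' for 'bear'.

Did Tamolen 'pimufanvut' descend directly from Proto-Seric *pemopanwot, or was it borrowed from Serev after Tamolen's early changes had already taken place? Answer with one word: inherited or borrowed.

If inherited, *pemopanwot would pass through all of Tamolen's changes:
Tamolen: *pemopanwot > pemopanvot > pimopanvot > pimupanvut > pimufanvut  (by unconditioned shift, pre-nasal raising, vowel merger, intervocalic lenition)
If borrowed from Serev 'pemopanwos' after the early changes, it would undergo only the recent ones:
  rule 4 (vowel merger): pemopanwos → pemupanwus
  rule 5 (intervocalic lenition): pemupanwus → pemufanwus
  ⇒ as a loan: pemufanwus
Tamolen 'pimufanvut' matches the inherited outcome exactly, so it is an inherited cognate, not a loan.

inherited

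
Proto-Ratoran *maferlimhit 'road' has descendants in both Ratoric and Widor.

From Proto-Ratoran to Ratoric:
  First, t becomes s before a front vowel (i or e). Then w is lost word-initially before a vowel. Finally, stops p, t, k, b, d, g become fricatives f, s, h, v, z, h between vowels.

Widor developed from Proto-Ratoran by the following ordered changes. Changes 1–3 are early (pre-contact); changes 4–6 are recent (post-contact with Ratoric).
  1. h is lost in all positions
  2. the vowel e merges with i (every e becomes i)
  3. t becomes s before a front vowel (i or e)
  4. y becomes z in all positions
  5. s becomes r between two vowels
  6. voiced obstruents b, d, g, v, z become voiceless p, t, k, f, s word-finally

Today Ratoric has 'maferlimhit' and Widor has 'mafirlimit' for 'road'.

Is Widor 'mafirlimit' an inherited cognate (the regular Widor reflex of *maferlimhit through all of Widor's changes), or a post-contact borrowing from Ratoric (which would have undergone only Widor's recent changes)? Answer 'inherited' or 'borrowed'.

inherited

If inherited, *maferlimhit would pass through all of Widor's changes:
Widor: *maferlimhit > maferlimit > mafirlimit  (by h-loss, vowel merger)
If borrowed from Ratoric 'maferlimhit' after the early changes, it would undergo only the recent ones:
  rule 4 (unconditioned shift): no change (maferlimhit)
  rule 5 (rhotacism): no change (maferlimhit)
  rule 6 (final devoicing): no change (maferlimhit)
  ⇒ as a loan: maferlimhit
Widor 'mafirlimit' matches the inherited outcome exactly, so it is an inherited cognate, not a loan.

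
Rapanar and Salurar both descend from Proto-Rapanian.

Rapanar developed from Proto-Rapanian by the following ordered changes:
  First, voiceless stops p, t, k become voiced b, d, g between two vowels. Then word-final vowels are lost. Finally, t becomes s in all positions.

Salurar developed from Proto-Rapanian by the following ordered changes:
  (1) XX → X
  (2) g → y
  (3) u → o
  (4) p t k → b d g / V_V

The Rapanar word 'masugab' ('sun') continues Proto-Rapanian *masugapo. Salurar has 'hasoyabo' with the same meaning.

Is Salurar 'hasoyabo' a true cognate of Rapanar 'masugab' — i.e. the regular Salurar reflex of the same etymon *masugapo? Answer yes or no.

no

Derive the expected Salurar reflex of *masugapo:
Salurar: *masugapo > masuyapo > masoyapo > masoyabo  (by unconditioned shift, vowel merger, intervocalic voicing)
The regular Salurar reflex would be 'masoyabo', but the attested form is 'hasoyabo'. The correspondence is irregular, so they are not cognates (the Salurar form has a different source).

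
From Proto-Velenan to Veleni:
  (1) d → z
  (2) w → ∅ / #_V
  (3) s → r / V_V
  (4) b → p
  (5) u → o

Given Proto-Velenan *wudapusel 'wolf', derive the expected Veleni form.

Veleni: *wudapusel > wuzapusel > uzapusel > uzapurel > ozaporel  (by unconditioned shift, glide loss, rhotacism, vowel merger)

ozaporel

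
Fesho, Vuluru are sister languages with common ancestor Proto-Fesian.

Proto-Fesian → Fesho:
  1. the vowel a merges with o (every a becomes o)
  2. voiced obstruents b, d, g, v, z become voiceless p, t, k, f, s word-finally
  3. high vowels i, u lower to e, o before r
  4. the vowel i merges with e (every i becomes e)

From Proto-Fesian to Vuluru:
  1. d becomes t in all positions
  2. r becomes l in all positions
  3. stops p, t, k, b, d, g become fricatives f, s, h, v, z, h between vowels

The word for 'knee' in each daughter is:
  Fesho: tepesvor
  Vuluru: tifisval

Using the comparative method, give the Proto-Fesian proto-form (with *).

Position 2: Fesho has e, Vuluru has i. Vuluru preserves i here (none of its changes turn any other segment into i), so the proto-segment is *i.
Position 4: Fesho has e, Vuluru has i. Vuluru preserves i here (none of its changes turn any other segment into i), so the proto-segment is *i.
Continuing position by position gives *tipisvar; check it forward:
Fesho: *tipisvar > tipisvor > tepesvor  (by vowel merger, vowel merger)
Vuluru: *tipisvar
  tipisvar (rule 1 does not apply)
  tipisvar → tipisval   [unconditioned shift]
  tipisval → tifisval   [intervocalic lenition]
  giving Vuluru tifisval.
*tipisvar is the unique common source.

*tipisvar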